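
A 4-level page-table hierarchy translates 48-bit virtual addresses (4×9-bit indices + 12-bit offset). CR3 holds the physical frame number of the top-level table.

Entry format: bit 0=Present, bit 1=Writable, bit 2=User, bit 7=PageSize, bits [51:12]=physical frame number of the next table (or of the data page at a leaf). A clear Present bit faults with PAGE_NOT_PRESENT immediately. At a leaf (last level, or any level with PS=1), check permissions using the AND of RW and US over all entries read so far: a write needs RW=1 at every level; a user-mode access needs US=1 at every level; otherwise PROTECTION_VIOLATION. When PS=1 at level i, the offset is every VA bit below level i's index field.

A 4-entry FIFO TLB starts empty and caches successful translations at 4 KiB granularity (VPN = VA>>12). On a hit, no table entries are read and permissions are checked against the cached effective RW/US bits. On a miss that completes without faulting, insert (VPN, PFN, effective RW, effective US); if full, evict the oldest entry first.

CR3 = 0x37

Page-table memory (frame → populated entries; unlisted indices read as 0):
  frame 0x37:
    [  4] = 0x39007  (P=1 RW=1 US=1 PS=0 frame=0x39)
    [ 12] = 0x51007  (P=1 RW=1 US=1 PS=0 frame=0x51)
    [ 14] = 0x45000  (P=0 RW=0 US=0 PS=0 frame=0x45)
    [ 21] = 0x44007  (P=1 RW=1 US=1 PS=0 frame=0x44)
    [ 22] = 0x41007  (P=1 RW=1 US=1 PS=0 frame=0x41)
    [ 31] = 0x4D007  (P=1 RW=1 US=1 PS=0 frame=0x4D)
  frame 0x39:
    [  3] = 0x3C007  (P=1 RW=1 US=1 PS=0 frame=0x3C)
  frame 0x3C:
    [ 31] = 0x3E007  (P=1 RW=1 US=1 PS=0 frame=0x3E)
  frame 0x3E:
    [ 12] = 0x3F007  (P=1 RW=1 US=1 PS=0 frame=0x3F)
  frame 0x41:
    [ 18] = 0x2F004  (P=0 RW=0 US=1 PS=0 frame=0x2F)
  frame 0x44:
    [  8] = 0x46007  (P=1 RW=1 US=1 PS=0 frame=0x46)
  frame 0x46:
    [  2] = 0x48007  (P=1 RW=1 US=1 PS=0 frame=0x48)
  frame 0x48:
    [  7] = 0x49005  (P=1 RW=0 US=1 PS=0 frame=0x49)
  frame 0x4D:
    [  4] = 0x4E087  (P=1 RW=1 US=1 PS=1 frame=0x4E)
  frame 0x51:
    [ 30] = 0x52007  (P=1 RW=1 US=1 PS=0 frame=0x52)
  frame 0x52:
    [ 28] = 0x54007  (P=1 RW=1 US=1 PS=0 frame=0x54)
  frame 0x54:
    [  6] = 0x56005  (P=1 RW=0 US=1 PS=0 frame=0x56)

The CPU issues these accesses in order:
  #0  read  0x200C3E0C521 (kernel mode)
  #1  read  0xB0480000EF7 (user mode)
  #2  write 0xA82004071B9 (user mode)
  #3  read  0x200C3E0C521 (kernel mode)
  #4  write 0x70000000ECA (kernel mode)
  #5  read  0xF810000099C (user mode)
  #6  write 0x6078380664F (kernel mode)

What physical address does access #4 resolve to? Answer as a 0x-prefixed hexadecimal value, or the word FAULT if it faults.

Per-access translation:
#0 VA=0x200C3E0C521 (r,kernel):
  L0 @0x37[4] → 0x39007  P=1,RW=1,US=1,PS=0
  L1 @0x39[3] → 0x3C007  P=1,RW=1,US=1,PS=0
  L2 @0x3C[31] → 0x3E007  P=1,RW=1,US=1,PS=0
  L3 @0x3E[12] → 0x3F007  P=1,RW=1,US=1,PS=0
  ⇒ phys 0x3F521  [4 reads]
#1 VA=0xB0480000EF7 (r,user):
  L0 @0x37[22] → 0x41007  P=1,RW=1,US=1,PS=0
  L1 @0x41[18] → 0x2F004  P=0,RW=0,US=1,PS=0
  ⇒ fault: PAGE_NOT_PRESENT  — 2 lookups
#2 VA=0xA82004071B9 (w,user):
  L0 @0x37[21] → 0x44007  P=1,RW=1,US=1,PS=0
  L1 @0x44[8] → 0x46007  P=1,RW=1,US=1,PS=0
  L2 @0x46[2] → 0x48007  P=1,RW=1,US=1,PS=0
  L3 @0x48[7] → 0x49005  P=1,RW=0,US=1,PS=0
  ⇒ fault: PROTECTION_VIOLATION  — 4 lookups
#3 VA=0x200C3E0C521 (r,kernel):
  TLB hit vpn=0x200C3E0C → PA=0x3F521
#4 VA=0x70000000ECA (w,kernel):
  L0 @0x37[14] → 0x45000  P=0,RW=0,US=0,PS=0
  ⇒ fault: PAGE_NOT_PRESENT  — 1 lookups
#5 VA=0xF810000099C (r,user):
  L0 @0x37[31] → 0x4D007  P=1,RW=1,US=1,PS=0
  L1 @0x4D[4] → 0x4E087  P=1,RW=1,US=1,PS=1
  ⇒ phys 0x4E99C (huge @L1)  [2 reads]
#6 VA=0x6078380664F (w,kernel):
  L0 @0x37[12] → 0x51007  P=1,RW=1,US=1,PS=0
  L1 @0x51[30] → 0x52007  P=1,RW=1,US=1,PS=0
  L2 @0x52[28] → 0x54007  P=1,RW=1,US=1,PS=0
  L3 @0x54[6] → 0x56005  P=1,RW=0,US=1,PS=0
  ⇒ fault: PROTECTION_VIOLATION  — 4 lookups

Access #4 PA: FAULT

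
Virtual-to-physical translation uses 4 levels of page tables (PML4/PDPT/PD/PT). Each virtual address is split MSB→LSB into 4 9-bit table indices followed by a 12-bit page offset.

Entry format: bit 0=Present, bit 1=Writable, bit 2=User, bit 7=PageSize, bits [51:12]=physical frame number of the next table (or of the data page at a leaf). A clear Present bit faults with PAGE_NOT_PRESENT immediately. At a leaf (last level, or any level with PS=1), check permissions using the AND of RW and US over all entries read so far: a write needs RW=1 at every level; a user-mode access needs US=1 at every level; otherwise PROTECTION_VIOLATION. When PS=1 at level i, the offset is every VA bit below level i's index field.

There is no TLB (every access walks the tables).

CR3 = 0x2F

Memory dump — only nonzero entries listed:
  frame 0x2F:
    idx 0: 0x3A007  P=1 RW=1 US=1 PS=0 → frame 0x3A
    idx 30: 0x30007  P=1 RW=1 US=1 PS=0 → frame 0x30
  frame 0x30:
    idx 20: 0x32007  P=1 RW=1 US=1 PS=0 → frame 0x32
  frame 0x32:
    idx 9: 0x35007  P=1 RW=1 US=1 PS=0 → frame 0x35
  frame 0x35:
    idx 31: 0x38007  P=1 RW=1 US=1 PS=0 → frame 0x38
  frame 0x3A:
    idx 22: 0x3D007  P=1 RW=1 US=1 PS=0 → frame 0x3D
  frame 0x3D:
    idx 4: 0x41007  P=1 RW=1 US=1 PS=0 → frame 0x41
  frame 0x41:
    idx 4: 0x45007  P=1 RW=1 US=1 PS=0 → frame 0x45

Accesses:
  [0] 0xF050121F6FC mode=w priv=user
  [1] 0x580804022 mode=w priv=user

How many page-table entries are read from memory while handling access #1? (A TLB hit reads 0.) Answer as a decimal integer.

Walk each access:
#0 VA=0xF050121F6FC (w,user):
  L0: frame=0x2F idx=30 entry=0x30007 [P=1 RW=1 US=1 PS=0]
  L1: frame=0x30 idx=20 entry=0x32007 [P=1 RW=1 US=1 PS=0]
  L2: frame=0x32 idx=9 entry=0x35007 [P=1 RW=1 US=1 PS=0]
  L3: frame=0x35 idx=31 entry=0x38007 [P=1 RW=1 US=1 PS=0]
  → PA=0x386FC  (4 entries read)
#1 VA=0x580804022 (w,user):
  L0: frame=0x2F idx=0 entry=0x3A007 [P=1 RW=1 US=1 PS=0]
  L1: frame=0x3A idx=22 entry=0x3D007 [P=1 RW=1 US=1 PS=0]
  L2: frame=0x3D idx=4 entry=0x41007 [P=1 RW=1 US=1 PS=0]
  L3: frame=0x41 idx=4 entry=0x45007 [P=1 RW=1 US=1 PS=0]
  → PA=0x45022  (4 entries read)

Entries read for #1: 4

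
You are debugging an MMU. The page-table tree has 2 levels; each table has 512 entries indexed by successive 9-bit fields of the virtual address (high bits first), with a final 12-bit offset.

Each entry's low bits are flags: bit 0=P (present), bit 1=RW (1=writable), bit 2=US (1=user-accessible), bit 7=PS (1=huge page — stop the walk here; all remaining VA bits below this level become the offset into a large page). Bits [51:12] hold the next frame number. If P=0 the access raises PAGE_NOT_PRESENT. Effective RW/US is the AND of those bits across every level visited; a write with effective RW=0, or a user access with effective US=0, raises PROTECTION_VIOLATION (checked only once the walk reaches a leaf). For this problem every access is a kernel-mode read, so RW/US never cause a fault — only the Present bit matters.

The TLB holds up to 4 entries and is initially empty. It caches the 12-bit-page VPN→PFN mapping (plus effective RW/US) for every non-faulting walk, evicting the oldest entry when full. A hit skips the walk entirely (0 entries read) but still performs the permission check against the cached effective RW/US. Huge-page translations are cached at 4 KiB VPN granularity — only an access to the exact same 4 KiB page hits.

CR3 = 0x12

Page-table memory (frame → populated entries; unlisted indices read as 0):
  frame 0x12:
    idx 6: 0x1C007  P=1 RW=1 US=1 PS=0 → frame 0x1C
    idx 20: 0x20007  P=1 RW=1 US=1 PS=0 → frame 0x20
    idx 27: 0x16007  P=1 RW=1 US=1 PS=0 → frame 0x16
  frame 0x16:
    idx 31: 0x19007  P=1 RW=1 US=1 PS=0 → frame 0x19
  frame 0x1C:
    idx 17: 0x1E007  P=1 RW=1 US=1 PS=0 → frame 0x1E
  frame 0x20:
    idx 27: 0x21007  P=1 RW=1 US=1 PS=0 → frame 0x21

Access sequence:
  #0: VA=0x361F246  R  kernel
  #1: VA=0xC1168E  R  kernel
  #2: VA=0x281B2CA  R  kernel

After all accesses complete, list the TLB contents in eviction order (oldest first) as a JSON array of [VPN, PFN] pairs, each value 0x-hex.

Walk each access:
#0 VA=0x361F246 (r,kernel):
  L0 @0x12[27] → 0x16007  P=1,RW=1,US=1,PS=0
  L1 @0x16[31] → 0x19007  P=1,RW=1,US=1,PS=0
  ✓ 0x19246  — 2 lookups
#1 VA=0xC1168E (r,kernel):
  L0 @0x12[6] → 0x1C007  P=1,RW=1,US=1,PS=0
  L1 @0x1C[17] → 0x1E007  P=1,RW=1,US=1,PS=0
  ✓ 0x1E68E  — 2 lookups
#2 VA=0x281B2CA (r,kernel):
  L0 @0x12[20] → 0x20007  P=1,RW=1,US=1,PS=0
  L1 @0x20[27] → 0x21007  P=1,RW=1,US=1,PS=0
  ✓ 0x212CA  — 2 lookups

TLB: [["0x361F", "0x19"], ["0xC11", "0x1E"], ["0x281B", "0x21"]]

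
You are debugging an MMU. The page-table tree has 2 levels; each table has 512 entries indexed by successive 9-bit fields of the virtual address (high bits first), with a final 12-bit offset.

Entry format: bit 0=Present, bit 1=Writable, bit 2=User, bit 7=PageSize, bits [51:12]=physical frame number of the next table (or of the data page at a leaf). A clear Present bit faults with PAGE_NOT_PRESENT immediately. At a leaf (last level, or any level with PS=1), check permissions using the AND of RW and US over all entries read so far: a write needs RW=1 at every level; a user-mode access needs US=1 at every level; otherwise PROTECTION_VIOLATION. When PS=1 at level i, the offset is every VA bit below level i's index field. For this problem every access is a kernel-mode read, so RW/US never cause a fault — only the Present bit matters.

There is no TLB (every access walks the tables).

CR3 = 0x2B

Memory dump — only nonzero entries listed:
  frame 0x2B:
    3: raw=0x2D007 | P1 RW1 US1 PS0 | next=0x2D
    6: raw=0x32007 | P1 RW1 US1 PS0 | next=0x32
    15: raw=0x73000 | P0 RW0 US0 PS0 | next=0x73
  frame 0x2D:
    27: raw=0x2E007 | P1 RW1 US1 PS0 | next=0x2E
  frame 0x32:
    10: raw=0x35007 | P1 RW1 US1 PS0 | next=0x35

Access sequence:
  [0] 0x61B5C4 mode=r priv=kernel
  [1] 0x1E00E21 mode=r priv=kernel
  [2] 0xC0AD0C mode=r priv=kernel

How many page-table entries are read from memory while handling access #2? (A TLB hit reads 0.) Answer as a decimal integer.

Walk each access:
#0 VA=0x61B5C4 (r,kernel):
  [0] read 0x2B idx=3: raw=0x2D007 flags P=1 W=1 U=1 S=0
  [1] read 0x2D idx=27: raw=0x2E007 flags P=1 W=1 U=1 S=0
  ⇒ phys 0x2E5C4  [2 reads]
#1 VA=0x1E00E21 (r,kernel):
  [0] read 0x2B idx=15: raw=0x73000 flags P=0 W=0 U=0 S=0
  → PAGE_NOT_PRESENT  (1 entries read)
#2 VA=0xC0AD0C (r,kernel):
  [0] read 0x2B idx=6: raw=0x32007 flags P=1 W=1 U=1 S=0
  [1] read 0x32 idx=10: raw=0x35007 flags P=1 W=1 U=1 S=0
  ⇒ phys 0x35D0C  [2 reads]

Entries read for #2: 2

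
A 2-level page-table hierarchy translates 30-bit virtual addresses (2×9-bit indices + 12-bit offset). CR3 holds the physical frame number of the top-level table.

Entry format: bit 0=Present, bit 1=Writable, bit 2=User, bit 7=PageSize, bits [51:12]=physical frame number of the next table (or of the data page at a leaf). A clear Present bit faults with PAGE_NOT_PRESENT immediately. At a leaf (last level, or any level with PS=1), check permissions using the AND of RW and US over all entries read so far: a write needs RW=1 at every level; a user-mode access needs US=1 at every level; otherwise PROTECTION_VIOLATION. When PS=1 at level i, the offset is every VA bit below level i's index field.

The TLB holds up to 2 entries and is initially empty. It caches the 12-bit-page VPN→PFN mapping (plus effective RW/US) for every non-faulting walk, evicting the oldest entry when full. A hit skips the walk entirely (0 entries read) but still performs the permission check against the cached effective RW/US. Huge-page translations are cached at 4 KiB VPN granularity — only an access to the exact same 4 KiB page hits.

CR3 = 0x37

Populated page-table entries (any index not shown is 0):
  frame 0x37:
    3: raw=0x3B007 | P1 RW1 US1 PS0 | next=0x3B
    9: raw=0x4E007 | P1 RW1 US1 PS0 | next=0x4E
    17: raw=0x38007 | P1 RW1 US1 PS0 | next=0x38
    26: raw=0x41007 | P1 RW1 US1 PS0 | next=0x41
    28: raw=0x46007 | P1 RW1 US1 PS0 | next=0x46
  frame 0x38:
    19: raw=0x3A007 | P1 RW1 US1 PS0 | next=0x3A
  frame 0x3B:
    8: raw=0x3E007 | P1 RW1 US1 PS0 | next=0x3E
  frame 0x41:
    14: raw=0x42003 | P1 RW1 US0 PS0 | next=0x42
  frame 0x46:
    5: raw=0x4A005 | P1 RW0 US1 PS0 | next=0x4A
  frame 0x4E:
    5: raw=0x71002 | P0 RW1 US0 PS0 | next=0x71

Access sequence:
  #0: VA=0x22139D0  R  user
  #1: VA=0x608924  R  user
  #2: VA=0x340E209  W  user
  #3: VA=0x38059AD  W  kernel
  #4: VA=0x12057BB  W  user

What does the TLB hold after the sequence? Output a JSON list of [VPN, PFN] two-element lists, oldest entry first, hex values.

Walk each access:
#0 VA=0x22139D0 (r,user):
  L0: frame=0x37 idx=17 entry=0x38007 [P=1 RW=1 US=1 PS=0]
  L1: frame=0x38 idx=19 entry=0x3A007 [P=1 RW=1 US=1 PS=0]
  → PA=0x3A9D0  (2 entries read)
#1 VA=0x608924 (r,user):
  L0: frame=0x37 idx=3 entry=0x3B007 [P=1 RW=1 US=1 PS=0]
  L1: frame=0x3B idx=8 entry=0x3E007 [P=1 RW=1 US=1 PS=0]
  → PA=0x3E924  (2 entries read)
#2 VA=0x340E209 (w,user):
  L0: frame=0x37 idx=26 entry=0x41007 [P=1 RW=1 US=1 PS=0]
  L1: frame=0x41 idx=14 entry=0x42003 [P=1 RW=1 US=0 PS=0]
  ✗ PROTECTION_VIOLATION  [2 reads]
#3 VA=0x38059AD (w,kernel):
  L0: frame=0x37 idx=28 entry=0x46007 [P=1 RW=1 US=1 PS=0]
  L1: frame=0x46 idx=5 entry=0x4A005 [P=1 RW=0 US=1 PS=0]
  ✗ PROTECTION_VIOLATION  [2 reads]
#4 VA=0x12057BB (w,user):
  L0: frame=0x37 idx=9 entry=0x4E007 [P=1 RW=1 US=1 PS=0]
  L1: frame=0x4E idx=5 entry=0x71002 [P=0 RW=1 US=0 PS=0]
  ✗ PAGE_NOT_PRESENT  [2 reads]

TLB: [["0x2213", "0x3A"], ["0x608", "0x3E"]]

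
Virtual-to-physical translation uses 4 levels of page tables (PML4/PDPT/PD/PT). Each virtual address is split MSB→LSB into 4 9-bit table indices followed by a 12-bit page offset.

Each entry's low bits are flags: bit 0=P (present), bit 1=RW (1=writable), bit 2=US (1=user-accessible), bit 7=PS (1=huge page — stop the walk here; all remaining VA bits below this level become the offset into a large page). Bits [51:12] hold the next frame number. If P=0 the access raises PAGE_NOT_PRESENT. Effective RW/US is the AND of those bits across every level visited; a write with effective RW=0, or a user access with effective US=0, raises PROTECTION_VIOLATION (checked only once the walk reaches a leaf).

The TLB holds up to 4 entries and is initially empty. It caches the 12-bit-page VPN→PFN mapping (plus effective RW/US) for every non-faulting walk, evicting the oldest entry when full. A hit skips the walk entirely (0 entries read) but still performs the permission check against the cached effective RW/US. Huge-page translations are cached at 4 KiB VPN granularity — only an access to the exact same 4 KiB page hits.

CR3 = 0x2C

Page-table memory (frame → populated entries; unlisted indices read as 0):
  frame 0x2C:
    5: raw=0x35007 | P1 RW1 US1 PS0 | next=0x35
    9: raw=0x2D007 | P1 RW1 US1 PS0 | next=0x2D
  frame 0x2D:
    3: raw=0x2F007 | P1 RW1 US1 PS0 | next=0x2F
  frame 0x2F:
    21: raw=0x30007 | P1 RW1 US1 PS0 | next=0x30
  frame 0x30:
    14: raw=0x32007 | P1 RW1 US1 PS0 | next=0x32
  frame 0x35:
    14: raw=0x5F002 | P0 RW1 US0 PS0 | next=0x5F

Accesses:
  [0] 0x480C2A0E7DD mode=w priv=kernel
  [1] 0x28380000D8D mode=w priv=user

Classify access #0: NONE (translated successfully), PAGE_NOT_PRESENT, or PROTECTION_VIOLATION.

Trace:
#0 VA=0x480C2A0E7DD (w,kernel):
  L0: frame=0x2C idx=9 entry=0x2D007 [P=1 RW=1 US=1 PS=0]
  L1: frame=0x2D idx=3 entry=0x2F007 [P=1 RW=1 US=1 PS=0]
  L2: frame=0x2F idx=21 entry=0x30007 [P=1 RW=1 US=1 PS=0]
  L3: frame=0x30 idx=14 entry=0x32007 [P=1 RW=1 US=1 PS=0]
  ✓ 0x327DD  — 4 lookups
#1 VA=0x28380000D8D (w,user):
  L0: frame=0x2C idx=5 entry=0x35007 [P=1 RW=1 US=1 PS=0]
  L1: frame=0x35 idx=14 entry=0x5F002 [P=0 RW=1 US=0 PS=0]
  ✗ PAGE_NOT_PRESENT  [2 reads]

Access #0 fault: NONE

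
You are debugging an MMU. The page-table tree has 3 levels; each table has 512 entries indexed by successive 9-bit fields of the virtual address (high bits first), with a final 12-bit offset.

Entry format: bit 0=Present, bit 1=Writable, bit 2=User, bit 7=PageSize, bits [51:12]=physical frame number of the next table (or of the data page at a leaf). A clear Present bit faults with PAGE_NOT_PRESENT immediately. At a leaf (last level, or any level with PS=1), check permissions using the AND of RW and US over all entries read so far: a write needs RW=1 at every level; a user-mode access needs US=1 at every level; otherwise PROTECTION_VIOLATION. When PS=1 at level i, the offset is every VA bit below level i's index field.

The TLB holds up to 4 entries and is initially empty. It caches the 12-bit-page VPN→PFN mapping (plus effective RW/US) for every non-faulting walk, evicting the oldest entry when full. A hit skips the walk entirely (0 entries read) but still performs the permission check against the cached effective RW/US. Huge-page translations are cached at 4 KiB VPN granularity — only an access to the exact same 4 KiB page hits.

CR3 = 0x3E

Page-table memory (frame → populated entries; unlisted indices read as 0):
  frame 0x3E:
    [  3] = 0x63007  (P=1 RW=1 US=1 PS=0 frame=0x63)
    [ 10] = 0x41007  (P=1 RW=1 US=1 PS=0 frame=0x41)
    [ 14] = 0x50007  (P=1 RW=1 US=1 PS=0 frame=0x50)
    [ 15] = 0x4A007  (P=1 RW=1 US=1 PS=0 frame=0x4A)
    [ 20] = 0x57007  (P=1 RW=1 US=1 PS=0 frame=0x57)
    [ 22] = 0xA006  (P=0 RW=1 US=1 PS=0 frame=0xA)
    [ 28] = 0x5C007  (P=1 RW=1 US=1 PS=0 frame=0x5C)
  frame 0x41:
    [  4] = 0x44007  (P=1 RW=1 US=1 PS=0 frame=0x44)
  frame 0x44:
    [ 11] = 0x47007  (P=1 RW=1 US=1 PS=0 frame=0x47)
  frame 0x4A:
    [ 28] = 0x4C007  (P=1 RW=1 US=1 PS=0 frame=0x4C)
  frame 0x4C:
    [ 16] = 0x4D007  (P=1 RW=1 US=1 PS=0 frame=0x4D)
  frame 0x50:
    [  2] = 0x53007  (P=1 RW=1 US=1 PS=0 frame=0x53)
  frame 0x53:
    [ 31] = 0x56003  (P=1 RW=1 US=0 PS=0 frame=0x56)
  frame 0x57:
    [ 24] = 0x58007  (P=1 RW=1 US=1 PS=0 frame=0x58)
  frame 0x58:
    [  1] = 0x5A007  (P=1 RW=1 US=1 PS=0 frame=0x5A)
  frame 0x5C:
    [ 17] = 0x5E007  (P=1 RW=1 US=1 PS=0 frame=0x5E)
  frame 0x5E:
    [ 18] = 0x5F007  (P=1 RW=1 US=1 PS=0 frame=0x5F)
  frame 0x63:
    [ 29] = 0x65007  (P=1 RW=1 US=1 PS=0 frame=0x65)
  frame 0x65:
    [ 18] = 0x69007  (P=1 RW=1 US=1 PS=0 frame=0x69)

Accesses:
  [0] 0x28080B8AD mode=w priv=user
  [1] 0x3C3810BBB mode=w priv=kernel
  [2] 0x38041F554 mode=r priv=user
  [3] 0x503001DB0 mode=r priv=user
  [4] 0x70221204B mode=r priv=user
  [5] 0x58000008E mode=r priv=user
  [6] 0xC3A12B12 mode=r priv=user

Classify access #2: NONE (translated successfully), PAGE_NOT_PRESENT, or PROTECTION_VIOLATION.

Walk each access:
#0 VA=0x28080B8AD (w,user):
  lvl0: tbl 0x3E, slot 10 ⇒ 0x41007 (P1/RW1/US1/PS0)
  lvl1: tbl 0x41, slot 4 ⇒ 0x44007 (P1/RW1/US1/PS0)
  lvl2: tbl 0x44, slot 11 ⇒ 0x47007 (P1/RW1/US1/PS0)
  ✓ 0x478AD  — 3 lookups
#1 VA=0x3C3810BBB (w,kernel):
  lvl0: tbl 0x3E, slot 15 ⇒ 0x4A007 (P1/RW1/US1/PS0)
  lvl1: tbl 0x4A, slot 28 ⇒ 0x4C007 (P1/RW1/US1/PS0)
  lvl2: tbl 0x4C, slot 16 ⇒ 0x4D007 (P1/RW1/US1/PS0)
  ✓ 0x4DBBB  — 3 lookups
#2 VA=0x38041F554 (r,user):
  lvl0: tbl 0x3E, slot 14 ⇒ 0x50007 (P1/RW1/US1/PS0)
  lvl1: tbl 0x50, slot 2 ⇒ 0x53007 (P1/RW1/US1/PS0)
  lvl2: tbl 0x53, slot 31 ⇒ 0x56003 (P1/RW1/US0/PS0)
  ⇒ fault: PROTECTION_VIOLATION  — 3 lookups
#3 VA=0x503001DB0 (r,user):
  lvl0: tbl 0x3E, slot 20 ⇒ 0x57007 (P1/RW1/US1/PS0)
  lvl1: tbl 0x57, slot 24 ⇒ 0x58007 (P1/RW1/US1/PS0)
  lvl2: tbl 0x58, slot 1 ⇒ 0x5A007 (P1/RW1/US1/PS0)
  ✓ 0x5ADB0  — 3 lookups
#4 VA=0x70221204B (r,user):
  lvl0: tbl 0x3E, slot 28 ⇒ 0x5C007 (P1/RW1/US1/PS0)
  lvl1: tbl 0x5C, slot 17 ⇒ 0x5E007 (P1/RW1/US1/PS0)
  lvl2: tbl 0x5E, slot 18 ⇒ 0x5F007 (P1/RW1/US1/PS0)
  ✓ 0x5F04B  — 3 lookups
#5 VA=0x58000008E (r,user):
  lvl0: tbl 0x3E, slot 22 ⇒ 0xA006 (P0/RW1/US1/PS0)
  ⇒ fault: PAGE_NOT_PRESENT  — 1 lookups
#6 VA=0xC3A12B12 (r,user):
  lvl0: tbl 0x3E, slot 3 ⇒ 0x63007 (P1/RW1/US1/PS0)
  lvl1: tbl 0x63, slot 29 ⇒ 0x65007 (P1/RW1/US1/PS0)
  lvl2: tbl 0x65, slot 18 ⇒ 0x69007 (P1/RW1/US1/PS0)
  ✓ 0x69B12  — 3 lookups

Access #2 fault: PROTECTION_VIOLATION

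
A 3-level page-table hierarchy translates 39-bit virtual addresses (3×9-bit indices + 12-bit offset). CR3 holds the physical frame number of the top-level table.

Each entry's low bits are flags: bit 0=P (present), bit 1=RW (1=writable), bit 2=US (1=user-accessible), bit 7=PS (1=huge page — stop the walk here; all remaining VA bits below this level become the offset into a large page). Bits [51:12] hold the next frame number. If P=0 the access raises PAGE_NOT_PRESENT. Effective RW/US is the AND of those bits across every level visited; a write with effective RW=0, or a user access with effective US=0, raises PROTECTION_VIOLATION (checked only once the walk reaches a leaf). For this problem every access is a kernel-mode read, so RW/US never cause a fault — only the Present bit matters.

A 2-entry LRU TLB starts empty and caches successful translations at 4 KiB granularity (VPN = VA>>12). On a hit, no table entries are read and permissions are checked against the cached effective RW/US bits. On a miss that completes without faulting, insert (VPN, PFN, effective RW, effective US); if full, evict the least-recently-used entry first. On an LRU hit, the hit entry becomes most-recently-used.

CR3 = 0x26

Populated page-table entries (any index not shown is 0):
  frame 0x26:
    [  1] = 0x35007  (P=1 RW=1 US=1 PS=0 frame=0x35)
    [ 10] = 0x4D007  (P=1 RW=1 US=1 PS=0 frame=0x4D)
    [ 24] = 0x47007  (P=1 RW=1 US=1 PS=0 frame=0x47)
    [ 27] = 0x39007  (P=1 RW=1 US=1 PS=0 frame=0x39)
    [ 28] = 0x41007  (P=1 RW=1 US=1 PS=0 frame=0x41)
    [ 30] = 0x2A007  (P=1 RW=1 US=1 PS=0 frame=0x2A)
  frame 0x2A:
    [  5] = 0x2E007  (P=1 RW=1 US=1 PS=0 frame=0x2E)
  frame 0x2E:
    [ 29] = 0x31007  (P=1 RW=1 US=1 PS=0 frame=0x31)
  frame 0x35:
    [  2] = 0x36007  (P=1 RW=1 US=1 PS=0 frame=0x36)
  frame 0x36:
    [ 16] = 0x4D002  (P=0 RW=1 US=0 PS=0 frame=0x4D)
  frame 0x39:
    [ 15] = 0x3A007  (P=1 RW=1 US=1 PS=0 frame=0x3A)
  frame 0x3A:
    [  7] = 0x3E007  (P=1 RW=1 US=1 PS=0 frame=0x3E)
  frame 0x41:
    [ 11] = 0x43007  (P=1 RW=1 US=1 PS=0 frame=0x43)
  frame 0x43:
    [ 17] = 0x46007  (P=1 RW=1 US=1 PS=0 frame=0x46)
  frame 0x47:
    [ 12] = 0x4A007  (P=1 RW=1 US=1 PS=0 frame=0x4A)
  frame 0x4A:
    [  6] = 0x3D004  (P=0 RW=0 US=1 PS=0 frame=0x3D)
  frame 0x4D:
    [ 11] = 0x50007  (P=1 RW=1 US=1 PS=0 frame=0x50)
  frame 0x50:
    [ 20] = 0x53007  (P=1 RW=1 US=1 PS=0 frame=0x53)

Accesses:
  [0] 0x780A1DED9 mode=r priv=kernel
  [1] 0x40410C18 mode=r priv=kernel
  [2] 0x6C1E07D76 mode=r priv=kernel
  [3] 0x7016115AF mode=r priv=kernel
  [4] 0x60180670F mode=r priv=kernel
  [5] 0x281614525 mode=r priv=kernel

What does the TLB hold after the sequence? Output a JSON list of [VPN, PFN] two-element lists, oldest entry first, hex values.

Walk each access:
#0 VA=0x780A1DED9 (r,kernel):
  [0] read 0x26 idx=30: raw=0x2A007 flags P=1 W=1 U=1 S=0
  [1] read 0x2A idx=5: raw=0x2E007 flags P=1 W=1 U=1 S=0
  [2] read 0x2E idx=29: raw=0x31007 flags P=1 W=1 U=1 S=0
  ✓ 0x31ED9  — 3 lookups
#1 VA=0x40410C18 (r,kernel):
  [0] read 0x26 idx=1: raw=0x35007 flags P=1 W=1 U=1 S=0
  [1] read 0x35 idx=2: raw=0x36007 flags P=1 W=1 U=1 S=0
  [2] read 0x36 idx=16: raw=0x4D002 flags P=0 W=1 U=0 S=0
  ✗ PAGE_NOT_PRESENT  [3 reads]
#2 VA=0x6C1E07D76 (r,kernel):
  [0] read 0x26 idx=27: raw=0x39007 flags P=1 W=1 U=1 S=0
  [1] read 0x39 idx=15: raw=0x3A007 flags P=1 W=1 U=1 S=0
  [2] read 0x3A idx=7: raw=0x3E007 flags P=1 W=1 U=1 S=0
  ✓ 0x3ED76  — 3 lookups
#3 VA=0x7016115AF (r,kernel):
  [0] read 0x26 idx=28: raw=0x41007 flags P=1 W=1 U=1 S=0
  [1] read 0x41 idx=11: raw=0x43007 flags P=1 W=1 U=1 S=0
  [2] read 0x43 idx=17: raw=0x46007 flags P=1 W=1 U=1 S=0
  ✓ 0x465AF  — 3 lookups
#4 VA=0x60180670F (r,kernel):
  [0] read 0x26 idx=24: raw=0x47007 flags P=1 W=1 U=1 S=0
  [1] read 0x47 idx=12: raw=0x4A007 flags P=1 W=1 U=1 S=0
  [2] read 0x4A idx=6: raw=0x3D004 flags P=0 W=0 U=1 S=0
  ✗ PAGE_NOT_PRESENT  [3 reads]
#5 VA=0x281614525 (r,kernel):
  [0] read 0x26 idx=10: raw=0x4D007 flags P=1 W=1 U=1 S=0
  [1] read 0x4D idx=11: raw=0x50007 flags P=1 W=1 U=1 S=0
  [2] read 0x50 idx=20: raw=0x53007 flags P=1 W=1 U=1 S=0
  ✓ 0x53525  — 3 lookups

TLB: [["0x701611", "0x46"], ["0x281614", "0x53"]]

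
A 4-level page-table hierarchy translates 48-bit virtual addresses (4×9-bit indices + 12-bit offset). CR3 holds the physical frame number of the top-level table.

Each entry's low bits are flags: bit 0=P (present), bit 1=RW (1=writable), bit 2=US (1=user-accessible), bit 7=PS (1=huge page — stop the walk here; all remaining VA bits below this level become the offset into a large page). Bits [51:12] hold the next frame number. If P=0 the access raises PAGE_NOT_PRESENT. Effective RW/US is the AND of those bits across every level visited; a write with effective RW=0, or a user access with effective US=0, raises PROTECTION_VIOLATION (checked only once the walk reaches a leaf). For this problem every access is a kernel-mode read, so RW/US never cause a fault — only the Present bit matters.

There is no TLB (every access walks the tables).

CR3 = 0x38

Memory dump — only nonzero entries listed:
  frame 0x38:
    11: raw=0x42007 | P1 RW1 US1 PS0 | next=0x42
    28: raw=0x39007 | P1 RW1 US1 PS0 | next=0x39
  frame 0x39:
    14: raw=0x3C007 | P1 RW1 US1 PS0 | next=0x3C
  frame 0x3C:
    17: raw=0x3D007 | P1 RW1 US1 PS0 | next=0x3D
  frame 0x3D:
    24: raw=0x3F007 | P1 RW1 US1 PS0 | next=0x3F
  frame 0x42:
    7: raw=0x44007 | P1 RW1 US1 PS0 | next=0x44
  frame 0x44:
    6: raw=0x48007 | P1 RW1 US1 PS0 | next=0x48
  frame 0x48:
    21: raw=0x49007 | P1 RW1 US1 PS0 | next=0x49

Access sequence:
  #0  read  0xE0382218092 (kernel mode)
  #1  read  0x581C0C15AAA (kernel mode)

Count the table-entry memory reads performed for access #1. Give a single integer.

Walk each access:
#0 VA=0xE0382218092 (r,kernel):
  [0] read 0x38 idx=28: raw=0x39007 flags P=1 W=1 U=1 S=0
  [1] read 0x39 idx=14: raw=0x3C007 flags P=1 W=1 U=1 S=0
  [2] read 0x3C idx=17: raw=0x3D007 flags P=1 W=1 U=1 S=0
  [3] read 0x3D idx=24: raw=0x3F007 flags P=1 W=1 U=1 S=0
  ✓ 0x3F092  — 4 lookups
#1 VA=0x581C0C15AAA (r,kernel):
  [0] read 0x38 idx=11: raw=0x42007 flags P=1 W=1 U=1 S=0
  [1] read 0x42 idx=7: raw=0x44007 flags P=1 W=1 U=1 S=0
  [2] read 0x44 idx=6: raw=0x48007 flags P=1 W=1 U=1 S=0
  [3] read 0x48 idx=21: raw=0x49007 flags P=1 W=1 U=1 S=0
  ✓ 0x49AAA  — 4 lookups

Entries read for #1: 4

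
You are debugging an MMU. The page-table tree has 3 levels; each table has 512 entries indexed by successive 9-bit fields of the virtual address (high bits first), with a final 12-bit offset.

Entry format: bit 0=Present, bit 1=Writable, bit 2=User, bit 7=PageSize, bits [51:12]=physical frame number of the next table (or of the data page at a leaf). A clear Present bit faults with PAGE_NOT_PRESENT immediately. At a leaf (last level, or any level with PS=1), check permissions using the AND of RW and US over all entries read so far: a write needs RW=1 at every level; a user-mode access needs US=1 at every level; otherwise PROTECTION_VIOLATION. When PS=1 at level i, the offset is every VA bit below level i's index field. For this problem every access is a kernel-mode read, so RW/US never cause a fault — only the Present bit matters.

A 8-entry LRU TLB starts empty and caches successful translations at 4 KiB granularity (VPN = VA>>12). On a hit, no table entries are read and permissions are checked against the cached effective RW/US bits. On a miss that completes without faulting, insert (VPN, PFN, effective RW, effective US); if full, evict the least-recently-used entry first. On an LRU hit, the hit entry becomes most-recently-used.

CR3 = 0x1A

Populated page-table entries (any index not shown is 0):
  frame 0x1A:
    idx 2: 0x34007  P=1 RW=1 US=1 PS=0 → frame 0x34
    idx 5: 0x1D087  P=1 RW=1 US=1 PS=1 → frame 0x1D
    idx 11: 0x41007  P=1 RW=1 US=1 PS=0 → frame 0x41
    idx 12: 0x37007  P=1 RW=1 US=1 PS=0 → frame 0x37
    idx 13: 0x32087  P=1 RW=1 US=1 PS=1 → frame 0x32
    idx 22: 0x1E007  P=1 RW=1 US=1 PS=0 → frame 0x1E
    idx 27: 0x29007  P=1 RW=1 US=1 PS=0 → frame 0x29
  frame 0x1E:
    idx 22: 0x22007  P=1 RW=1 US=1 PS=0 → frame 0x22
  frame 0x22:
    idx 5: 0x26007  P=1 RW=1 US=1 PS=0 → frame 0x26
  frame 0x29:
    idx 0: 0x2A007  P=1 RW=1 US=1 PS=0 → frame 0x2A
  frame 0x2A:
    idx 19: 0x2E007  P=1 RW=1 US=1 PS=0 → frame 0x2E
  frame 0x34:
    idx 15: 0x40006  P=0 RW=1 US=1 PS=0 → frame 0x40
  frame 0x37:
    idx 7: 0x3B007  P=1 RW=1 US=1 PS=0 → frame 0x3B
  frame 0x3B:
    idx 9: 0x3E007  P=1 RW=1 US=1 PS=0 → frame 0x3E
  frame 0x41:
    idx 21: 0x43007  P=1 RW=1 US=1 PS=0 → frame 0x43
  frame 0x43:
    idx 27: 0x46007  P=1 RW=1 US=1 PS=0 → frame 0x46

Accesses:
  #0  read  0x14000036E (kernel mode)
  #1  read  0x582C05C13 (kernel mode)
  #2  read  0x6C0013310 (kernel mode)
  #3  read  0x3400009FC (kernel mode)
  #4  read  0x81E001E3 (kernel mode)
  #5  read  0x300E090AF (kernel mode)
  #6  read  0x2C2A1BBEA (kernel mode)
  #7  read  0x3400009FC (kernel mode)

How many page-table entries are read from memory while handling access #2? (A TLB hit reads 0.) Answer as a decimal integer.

Trace:
#0 VA=0x14000036E (r,kernel):
  L0 @0x1A[5] → 0x1D087  P=1,RW=1,US=1,PS=1
  ✓ 0x1D36E (huge @L0)  — 1 lookups
#1 VA=0x582C05C13 (r,kernel):
  L0 @0x1A[22] → 0x1E007  P=1,RW=1,US=1,PS=0
  L1 @0x1E[22] → 0x22007  P=1,RW=1,US=1,PS=0
  L2 @0x22[5] → 0x26007  P=1,RW=1,US=1,PS=0
  ✓ 0x26C13  — 3 lookups
#2 VA=0x6C0013310 (r,kernel):
  L0 @0x1A[27] → 0x29007  P=1,RW=1,US=1,PS=0
  L1 @0x29[0] → 0x2A007  P=1,RW=1,US=1,PS=0
  L2 @0x2A[19] → 0x2E007  P=1,RW=1,US=1,PS=0
  ✓ 0x2E310  — 3 lookups
#3 VA=0x3400009FC (r,kernel):
  L0 @0x1A[13] → 0x32087  P=1,RW=1,US=1,PS=1
  ✓ 0x329FC (huge @L0)  — 1 lookups
#4 VA=0x81E001E3 (r,kernel):
  L0 @0x1A[2] → 0x34007  P=1,RW=1,US=1,PS=0
  L1 @0x34[15] → 0x40006  P=0,RW=1,US=1,PS=0
  → PAGE_NOT_PRESENT  (2 entries read)
#5 VA=0x300E090AF (r,kernel):
  L0 @0x1A[12] → 0x37007  P=1,RW=1,US=1,PS=0
  L1 @0x37[7] → 0x3B007  P=1,RW=1,US=1,PS=0
  L2 @0x3B[9] → 0x3E007  P=1,RW=1,US=1,PS=0
  ✓ 0x3E0AF  — 3 lookups
#6 VA=0x2C2A1BBEA (r,kernel):
  L0 @0x1A[11] → 0x41007  P=1,RW=1,US=1,PS=0
  L1 @0x41[21] → 0x43007  P=1,RW=1,US=1,PS=0
  L2 @0x43[27] → 0x46007  P=1,RW=1,US=1,PS=0
  ✓ 0x46BEA  — 3 lookups
#7 VA=0x3400009FC (r,kernel):
  TLB hit vpn=0x340000 → PA=0x329FC

Entries read for #2: 3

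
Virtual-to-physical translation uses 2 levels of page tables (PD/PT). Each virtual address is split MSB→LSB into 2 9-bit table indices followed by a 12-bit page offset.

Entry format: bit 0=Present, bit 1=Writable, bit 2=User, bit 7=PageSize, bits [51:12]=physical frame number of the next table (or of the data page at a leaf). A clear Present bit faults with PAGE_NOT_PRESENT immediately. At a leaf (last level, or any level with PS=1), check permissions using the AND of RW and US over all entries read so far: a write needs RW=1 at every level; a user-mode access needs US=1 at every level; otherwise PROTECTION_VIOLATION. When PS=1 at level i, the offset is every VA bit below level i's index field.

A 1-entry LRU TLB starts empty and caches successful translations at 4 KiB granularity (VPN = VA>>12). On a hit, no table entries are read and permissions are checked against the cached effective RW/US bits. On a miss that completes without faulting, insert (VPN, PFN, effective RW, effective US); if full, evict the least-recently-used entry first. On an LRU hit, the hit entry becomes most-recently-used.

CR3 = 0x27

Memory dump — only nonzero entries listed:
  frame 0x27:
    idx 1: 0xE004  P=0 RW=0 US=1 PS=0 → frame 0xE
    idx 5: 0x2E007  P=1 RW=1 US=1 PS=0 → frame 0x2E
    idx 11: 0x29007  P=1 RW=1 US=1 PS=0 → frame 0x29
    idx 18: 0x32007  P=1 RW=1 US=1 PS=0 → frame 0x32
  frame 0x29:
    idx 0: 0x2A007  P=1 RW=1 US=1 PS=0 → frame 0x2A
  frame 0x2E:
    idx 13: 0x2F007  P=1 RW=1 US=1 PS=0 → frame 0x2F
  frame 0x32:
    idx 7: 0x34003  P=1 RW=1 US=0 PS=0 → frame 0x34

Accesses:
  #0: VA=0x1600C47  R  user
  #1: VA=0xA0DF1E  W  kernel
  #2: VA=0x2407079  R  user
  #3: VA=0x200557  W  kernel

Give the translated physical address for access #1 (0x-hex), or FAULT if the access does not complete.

Trace:
#0 VA=0x1600C47 (r,user):
  L0: frame=0x27 idx=11 entry=0x29007 [P=1 RW=1 US=1 PS=0]
  L1: frame=0x29 idx=0 entry=0x2A007 [P=1 RW=1 US=1 PS=0]
  ✓ 0x2AC47  — 2 lookups
#1 VA=0xA0DF1E (w,kernel):
  L0: frame=0x27 idx=5 entry=0x2E007 [P=1 RW=1 US=1 PS=0]
  L1: frame=0x2E idx=13 entry=0x2F007 [P=1 RW=1 US=1 PS=0]
  ✓ 0x2FF1E  — 2 lookups
#2 VA=0x2407079 (r,user):
  L0: frame=0x27 idx=18 entry=0x32007 [P=1 RW=1 US=1 PS=0]
  L1: frame=0x32 idx=7 entry=0x34003 [P=1 RW=1 US=0 PS=0]
  ✗ PROTECTION_VIOLATION  [2 reads]
#3 VA=0x200557 (w,kernel):
  L0: frame=0x27 idx=1 entry=0xE004 [P=0 RW=0 US=1 PS=0]
  ✗ PAGE_NOT_PRESENT  [1 reads]

Access #1 PA: 0x2FF1E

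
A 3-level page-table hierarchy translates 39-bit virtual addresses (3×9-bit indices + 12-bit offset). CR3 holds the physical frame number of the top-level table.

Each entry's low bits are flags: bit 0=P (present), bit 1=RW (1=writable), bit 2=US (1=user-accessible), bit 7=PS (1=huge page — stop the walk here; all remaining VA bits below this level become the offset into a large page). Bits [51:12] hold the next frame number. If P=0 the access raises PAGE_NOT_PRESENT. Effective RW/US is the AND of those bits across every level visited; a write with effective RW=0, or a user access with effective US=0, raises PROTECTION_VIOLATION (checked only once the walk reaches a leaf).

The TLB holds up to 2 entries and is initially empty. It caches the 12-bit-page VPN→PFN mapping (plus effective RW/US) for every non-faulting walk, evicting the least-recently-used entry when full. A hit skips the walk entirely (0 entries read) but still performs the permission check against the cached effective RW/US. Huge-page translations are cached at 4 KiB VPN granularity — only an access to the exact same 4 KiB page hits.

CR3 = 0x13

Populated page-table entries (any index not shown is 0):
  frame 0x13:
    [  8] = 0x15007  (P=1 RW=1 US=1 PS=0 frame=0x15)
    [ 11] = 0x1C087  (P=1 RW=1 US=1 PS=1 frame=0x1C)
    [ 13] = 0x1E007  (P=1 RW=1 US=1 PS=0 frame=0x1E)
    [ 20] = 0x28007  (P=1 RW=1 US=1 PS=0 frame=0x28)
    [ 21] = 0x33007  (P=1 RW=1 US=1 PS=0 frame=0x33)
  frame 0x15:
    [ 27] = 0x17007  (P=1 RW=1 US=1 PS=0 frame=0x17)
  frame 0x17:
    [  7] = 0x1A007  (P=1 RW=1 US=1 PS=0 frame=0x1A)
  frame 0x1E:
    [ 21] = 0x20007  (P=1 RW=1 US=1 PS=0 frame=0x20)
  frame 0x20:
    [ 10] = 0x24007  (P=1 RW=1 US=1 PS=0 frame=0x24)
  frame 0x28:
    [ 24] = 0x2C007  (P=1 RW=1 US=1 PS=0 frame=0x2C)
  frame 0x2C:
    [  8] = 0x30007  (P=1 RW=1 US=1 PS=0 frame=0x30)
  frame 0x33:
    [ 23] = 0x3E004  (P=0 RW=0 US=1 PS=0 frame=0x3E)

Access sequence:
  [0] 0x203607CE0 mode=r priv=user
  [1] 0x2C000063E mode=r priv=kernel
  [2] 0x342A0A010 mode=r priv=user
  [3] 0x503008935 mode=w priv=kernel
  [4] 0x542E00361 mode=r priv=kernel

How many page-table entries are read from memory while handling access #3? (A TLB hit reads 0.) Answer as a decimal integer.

Walk each access:
#0 VA=0x203607CE0 (r,user):
  lvl0: tbl 0x13, slot 8 ⇒ 0x15007 (P1/RW1/US1/PS0)
  lvl1: tbl 0x15, slot 27 ⇒ 0x17007 (P1/RW1/US1/PS0)
  lvl2: tbl 0x17, slot 7 ⇒ 0x1A007 (P1/RW1/US1/PS0)
  → PA=0x1ACE0  (3 entries read)
#1 VA=0x2C000063E (r,kernel):
  lvl0: tbl 0x13, slot 11 ⇒ 0x1C087 (P1/RW1/US1/PS1)
  → PA=0x1C63E (huge @L0)  (1 entries read)
#2 VA=0x342A0A010 (r,user):
  lvl0: tbl 0x13, slot 13 ⇒ 0x1E007 (P1/RW1/US1/PS0)
  lvl1: tbl 0x1E, slot 21 ⇒ 0x20007 (P1/RW1/US1/PS0)
  lvl2: tbl 0x20, slot 10 ⇒ 0x24007 (P1/RW1/US1/PS0)
  → PA=0x24010  (3 entries read)
#3 VA=0x503008935 (w,kernel):
  lvl0: tbl 0x13, slot 20 ⇒ 0x28007 (P1/RW1/US1/PS0)
  lvl1: tbl 0x28, slot 24 ⇒ 0x2C007 (P1/RW1/US1/PS0)
  lvl2: tbl 0x2C, slot 8 ⇒ 0x30007 (P1/RW1/US1/PS0)
  → PA=0x30935  (3 entries read)
#4 VA=0x542E00361 (r,kernel):
  lvl0: tbl 0x13, slot 21 ⇒ 0x33007 (P1/RW1/US1/PS0)
  lvl1: tbl 0x33, slot 23 ⇒ 0x3E004 (P0/RW0/US1/PS0)
  ✗ PAGE_NOT_PRESENT  [2 reads]

Entries read for #3: 3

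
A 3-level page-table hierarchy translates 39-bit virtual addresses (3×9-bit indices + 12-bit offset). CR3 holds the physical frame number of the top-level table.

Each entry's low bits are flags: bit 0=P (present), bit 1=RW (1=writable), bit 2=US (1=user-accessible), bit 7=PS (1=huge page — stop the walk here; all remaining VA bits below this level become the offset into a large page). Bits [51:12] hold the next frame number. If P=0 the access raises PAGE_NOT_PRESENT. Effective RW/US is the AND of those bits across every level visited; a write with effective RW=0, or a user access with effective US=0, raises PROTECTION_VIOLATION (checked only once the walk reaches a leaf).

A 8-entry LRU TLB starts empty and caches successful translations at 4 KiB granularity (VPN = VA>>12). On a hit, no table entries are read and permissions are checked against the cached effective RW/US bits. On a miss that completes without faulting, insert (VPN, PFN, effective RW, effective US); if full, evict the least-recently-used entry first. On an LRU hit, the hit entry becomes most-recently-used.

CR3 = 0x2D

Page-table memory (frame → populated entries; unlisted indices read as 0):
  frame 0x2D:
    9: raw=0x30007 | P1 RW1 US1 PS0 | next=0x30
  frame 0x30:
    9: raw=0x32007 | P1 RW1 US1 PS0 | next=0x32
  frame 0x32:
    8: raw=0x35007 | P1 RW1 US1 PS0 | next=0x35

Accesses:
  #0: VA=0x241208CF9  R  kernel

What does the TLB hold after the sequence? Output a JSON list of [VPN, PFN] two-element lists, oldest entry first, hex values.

Walk each access:
#0 VA=0x241208CF9 (r,kernel):
  lvl0: tbl 0x2D, slot 9 ⇒ 0x30007 (P1/RW1/US1/PS0)
  lvl1: tbl 0x30, slot 9 ⇒ 0x32007 (P1/RW1/US1/PS0)
  lvl2: tbl 0x32, slot 8 ⇒ 0x35007 (P1/RW1/US1/PS0)
  → PA=0x35CF9  (3 entries read)

TLB: [["0x241208", "0x35"]]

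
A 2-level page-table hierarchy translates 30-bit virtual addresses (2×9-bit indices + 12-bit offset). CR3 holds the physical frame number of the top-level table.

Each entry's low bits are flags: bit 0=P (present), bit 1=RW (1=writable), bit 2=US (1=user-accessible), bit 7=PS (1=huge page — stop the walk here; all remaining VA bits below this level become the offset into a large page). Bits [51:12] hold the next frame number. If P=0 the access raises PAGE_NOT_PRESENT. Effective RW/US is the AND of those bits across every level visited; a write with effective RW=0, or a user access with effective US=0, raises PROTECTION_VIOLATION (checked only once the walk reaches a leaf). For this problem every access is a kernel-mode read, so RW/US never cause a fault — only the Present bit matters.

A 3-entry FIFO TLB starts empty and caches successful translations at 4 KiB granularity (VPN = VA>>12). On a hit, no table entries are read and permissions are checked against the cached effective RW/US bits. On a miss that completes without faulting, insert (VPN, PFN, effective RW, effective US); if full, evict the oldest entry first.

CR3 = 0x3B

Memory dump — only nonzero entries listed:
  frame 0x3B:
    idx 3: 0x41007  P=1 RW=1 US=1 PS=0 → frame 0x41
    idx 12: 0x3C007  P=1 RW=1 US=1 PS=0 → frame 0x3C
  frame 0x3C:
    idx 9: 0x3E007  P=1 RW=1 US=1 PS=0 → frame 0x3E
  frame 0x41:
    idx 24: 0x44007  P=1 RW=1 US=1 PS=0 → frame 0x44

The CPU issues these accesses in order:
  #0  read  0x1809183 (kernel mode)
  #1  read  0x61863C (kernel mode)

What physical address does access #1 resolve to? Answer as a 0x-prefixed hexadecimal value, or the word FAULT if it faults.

Trace:
#0 VA=0x1809183 (r,kernel):
  L0 @0x3B[12] → 0x3C007  P=1,RW=1,US=1,PS=0
  L1 @0x3C[9] → 0x3E007  P=1,RW=1,US=1,PS=0
  ✓ 0x3E183  — 2 lookups
#1 VA=0x61863C (r,kernel):
  L0 @0x3B[3] → 0x41007  P=1,RW=1,US=1,PS=0
  L1 @0x41[24] → 0x44007  P=1,RW=1,US=1,PS=0
  ✓ 0x4463C  — 2 lookups

Access #1 PA: 0x4463C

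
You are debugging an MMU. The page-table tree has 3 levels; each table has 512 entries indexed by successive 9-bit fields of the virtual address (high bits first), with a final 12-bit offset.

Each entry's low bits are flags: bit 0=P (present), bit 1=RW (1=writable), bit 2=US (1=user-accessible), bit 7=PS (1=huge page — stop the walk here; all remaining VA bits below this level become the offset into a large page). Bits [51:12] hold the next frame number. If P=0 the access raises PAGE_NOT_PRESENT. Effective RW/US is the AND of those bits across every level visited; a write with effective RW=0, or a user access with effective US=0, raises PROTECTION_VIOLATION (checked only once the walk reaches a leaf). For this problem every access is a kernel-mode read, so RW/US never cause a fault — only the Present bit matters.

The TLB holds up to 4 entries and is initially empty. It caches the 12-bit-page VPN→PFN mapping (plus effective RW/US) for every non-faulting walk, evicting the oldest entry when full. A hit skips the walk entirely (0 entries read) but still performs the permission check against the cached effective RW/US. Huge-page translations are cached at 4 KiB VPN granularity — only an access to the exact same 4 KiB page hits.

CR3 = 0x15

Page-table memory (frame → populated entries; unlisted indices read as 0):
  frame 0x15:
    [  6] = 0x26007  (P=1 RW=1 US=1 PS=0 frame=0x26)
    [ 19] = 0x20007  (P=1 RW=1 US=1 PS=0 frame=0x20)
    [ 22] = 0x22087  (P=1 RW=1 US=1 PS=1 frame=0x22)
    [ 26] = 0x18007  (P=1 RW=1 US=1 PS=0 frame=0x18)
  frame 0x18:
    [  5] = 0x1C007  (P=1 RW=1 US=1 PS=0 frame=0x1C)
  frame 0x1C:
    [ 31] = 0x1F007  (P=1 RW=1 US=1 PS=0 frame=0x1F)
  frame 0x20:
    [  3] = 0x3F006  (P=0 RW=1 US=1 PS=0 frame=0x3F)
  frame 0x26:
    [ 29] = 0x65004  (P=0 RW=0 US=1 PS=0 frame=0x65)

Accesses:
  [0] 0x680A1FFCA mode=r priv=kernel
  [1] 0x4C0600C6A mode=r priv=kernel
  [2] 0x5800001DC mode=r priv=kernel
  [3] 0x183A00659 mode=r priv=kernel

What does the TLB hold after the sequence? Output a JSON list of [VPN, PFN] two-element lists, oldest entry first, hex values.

Trace:
#0 VA=0x680A1FFCA (r,kernel):
  L0: frame=0x15 idx=26 entry=0x18007 [P=1 RW=1 US=1 PS=0]
  L1: frame=0x18 idx=5 entry=0x1C007 [P=1 RW=1 US=1 PS=0]
  L2: frame=0x1C idx=31 entry=0x1F007 [P=1 RW=1 US=1 PS=0]
  → PA=0x1FFCA  (3 entries read)
#1 VA=0x4C0600C6A (r,kernel):
  L0: frame=0x15 idx=19 entry=0x20007 [P=1 RW=1 US=1 PS=0]
  L1: frame=0x20 idx=3 entry=0x3F006 [P=0 RW=1 US=1 PS=0]
  ✗ PAGE_NOT_PRESENT  [2 reads]
#2 VA=0x5800001DC (r,kernel):
  L0: frame=0x15 idx=22 entry=0x22087 [P=1 RW=1 US=1 PS=1]
  → PA=0x221DC (huge @L0)  (1 entries read)
#3 VA=0x183A00659 (r,kernel):
  L0: frame=0x15 idx=6 entry=0x26007 [P=1 RW=1 US=1 PS=0]
  L1: frame=0x26 idx=29 entry=0x65004 [P=0 RW=0 US=1 PS=0]
  ✗ PAGE_NOT_PRESENT  [2 reads]

TLB: [["0x680A1F", "0x1F"], ["0x580000", "0x22"]]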